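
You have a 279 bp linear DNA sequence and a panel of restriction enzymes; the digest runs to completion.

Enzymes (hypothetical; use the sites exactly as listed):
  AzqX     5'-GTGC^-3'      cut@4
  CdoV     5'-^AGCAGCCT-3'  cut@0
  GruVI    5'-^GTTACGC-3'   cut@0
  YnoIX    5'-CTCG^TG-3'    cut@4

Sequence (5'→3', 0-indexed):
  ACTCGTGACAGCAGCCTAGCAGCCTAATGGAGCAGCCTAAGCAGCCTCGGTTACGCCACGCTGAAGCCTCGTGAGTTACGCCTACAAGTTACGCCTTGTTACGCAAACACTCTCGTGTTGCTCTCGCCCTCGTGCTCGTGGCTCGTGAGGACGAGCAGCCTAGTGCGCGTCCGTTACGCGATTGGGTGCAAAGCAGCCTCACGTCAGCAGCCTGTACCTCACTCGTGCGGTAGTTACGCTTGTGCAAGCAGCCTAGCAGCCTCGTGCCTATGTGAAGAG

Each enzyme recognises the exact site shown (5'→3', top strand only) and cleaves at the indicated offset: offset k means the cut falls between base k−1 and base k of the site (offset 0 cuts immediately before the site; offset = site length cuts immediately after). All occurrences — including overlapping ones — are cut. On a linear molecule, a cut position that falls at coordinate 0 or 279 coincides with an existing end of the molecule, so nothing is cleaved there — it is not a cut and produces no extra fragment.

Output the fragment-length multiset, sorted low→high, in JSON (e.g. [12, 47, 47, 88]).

Per-enzyme occurrences:
  AzqX GTGC/4: at [131, 162, 185, 224, 241, 263] ⇒ [135, 166, 189, 228, 245, 267]
  CdoV AGCAGCCT/0: at [9, 17, 30, 39, 153, 191, 205, 246, 254] ⇒ [9, 17, 30, 39, 153, 191, 205, 246, 254]
  GruVI GTTACGC/0: at [49, 74, 87, 97, 172, 232] ⇒ [49, 74, 87, 97, 172, 232]
  YnoIX CTCGTG/4: at [1, 67, 111, 128, 134, 141, 221, 260] ⇒ [5, 71, 115, 132, 138, 145, 225, 264]

Pooled cuts: [5, 9, 17, 30, 39, 49, 71, 74, 87, 97, 115, 132, 135, 138, 145, 153, 166, 172, 189, 191, 205, 225, 228, 232, 245, 246, 254, 264, 267]

Fragment lengths:
  [0,5): 5 bp
  [5,9): 4 bp
  [9,17): 8 bp
  [17,30): 13 bp
  [30,39): 9 bp
  [39,49): 10 bp
  [49,71): 22 bp
  [71,74): 3 bp
  [74,87): 13 bp
  [87,97): 10 bp
  [97,115): 18 bp
  [115,132): 17 bp
  [132,135): 3 bp
  [135,138): 3 bp
  [138,145): 7 bp
  [145,153): 8 bp
  [153,166): 13 bp
  [166,172): 6 bp
  [172,189): 17 bp
  [189,191): 2 bp
  [191,205): 14 bp
  [205,225): 20 bp
  [225,228): 3 bp
  [228,232): 4 bp
  [232,245): 13 bp
  [245,246): 1 bp
  [246,254): 8 bp
  [254,264): 10 bp
  [264,267): 3 bp
  [267,279): 12 bp

[1,2,3,3,3,3,3,4,4,5,6,7,8,8,8,9,10,10,10,12,13,13,13,13,14,17,17,18,20,22]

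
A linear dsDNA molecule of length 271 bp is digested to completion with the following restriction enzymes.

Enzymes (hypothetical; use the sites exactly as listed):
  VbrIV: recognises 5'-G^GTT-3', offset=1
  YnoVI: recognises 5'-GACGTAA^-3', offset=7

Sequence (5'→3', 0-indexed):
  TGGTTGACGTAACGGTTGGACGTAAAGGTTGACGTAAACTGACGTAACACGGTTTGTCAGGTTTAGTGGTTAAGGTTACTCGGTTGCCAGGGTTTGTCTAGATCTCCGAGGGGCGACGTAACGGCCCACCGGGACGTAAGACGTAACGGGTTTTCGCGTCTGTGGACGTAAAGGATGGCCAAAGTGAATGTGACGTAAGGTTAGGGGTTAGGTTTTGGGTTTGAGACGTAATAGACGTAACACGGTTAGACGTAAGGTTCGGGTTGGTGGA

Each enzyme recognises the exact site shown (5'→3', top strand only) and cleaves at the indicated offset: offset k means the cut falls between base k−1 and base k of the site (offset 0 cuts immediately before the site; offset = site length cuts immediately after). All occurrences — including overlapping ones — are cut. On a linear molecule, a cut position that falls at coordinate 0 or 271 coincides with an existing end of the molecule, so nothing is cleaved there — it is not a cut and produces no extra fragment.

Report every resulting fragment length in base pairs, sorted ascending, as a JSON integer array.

Per-enzyme occurrences:
  VbrIV GGTT/1: at [1, 13, 26, 50, 59, 67, 73, 81, 90, 148, 198, 205, 210, 217, 243, 255, 261] ⇒ [2, 14, 27, 51, 60, 68, 74, 82, 91, 149, 199, 206, 211, 218, 244, 256, 262]
  YnoVI GACGTAA/7: at [5, 18, 30, 40, 114, 132, 139, 164, 191, 224, 233, 248] ⇒ [12, 25, 37, 47, 121, 139, 146, 171, 198, 231, 240, 255]

All cut coordinates (distinct, sorted): [2, 12, 14, 25, 27, 37, 47, 51, 60, 68, 74, 82, 91, 121, 139, 146, 149, 171, 198, 199, 206, 211, 218, 231, 240, 244, 255, 256, 262]

Fragment lengths:
  [0,2): 2 bp
  [2,12): 10 bp
  [12,14): 2 bp
  [14,25): 11 bp
  [25,27): 2 bp
  [27,37): 10 bp
  [37,47): 10 bp
  [47,51): 4 bp
  [51,60): 9 bp
  [60,68): 8 bp
  [68,74): 6 bp
  [74,82): 8 bp
  [82,91): 9 bp
  [91,121): 30 bp
  [121,139): 18 bp
  [139,146): 7 bp
  [146,149): 3 bp
  [149,171): 22 bp
  [171,198): 27 bp
  [198,199): 1 bp
  [199,206): 7 bp
  [206,211): 5 bp
  [211,218): 7 bp
  [218,231): 13 bp
  [231,240): 9 bp
  [240,244): 4 bp
  [244,255): 11 bp
  [255,256): 1 bp
  [256,262): 6 bp
  [262,271): 9 bp

[1,1,2,2,2,3,4,4,5,6,6,7,7,7,8,8,9,9,9,9,10,10,10,11,11,13,18,22,27,30]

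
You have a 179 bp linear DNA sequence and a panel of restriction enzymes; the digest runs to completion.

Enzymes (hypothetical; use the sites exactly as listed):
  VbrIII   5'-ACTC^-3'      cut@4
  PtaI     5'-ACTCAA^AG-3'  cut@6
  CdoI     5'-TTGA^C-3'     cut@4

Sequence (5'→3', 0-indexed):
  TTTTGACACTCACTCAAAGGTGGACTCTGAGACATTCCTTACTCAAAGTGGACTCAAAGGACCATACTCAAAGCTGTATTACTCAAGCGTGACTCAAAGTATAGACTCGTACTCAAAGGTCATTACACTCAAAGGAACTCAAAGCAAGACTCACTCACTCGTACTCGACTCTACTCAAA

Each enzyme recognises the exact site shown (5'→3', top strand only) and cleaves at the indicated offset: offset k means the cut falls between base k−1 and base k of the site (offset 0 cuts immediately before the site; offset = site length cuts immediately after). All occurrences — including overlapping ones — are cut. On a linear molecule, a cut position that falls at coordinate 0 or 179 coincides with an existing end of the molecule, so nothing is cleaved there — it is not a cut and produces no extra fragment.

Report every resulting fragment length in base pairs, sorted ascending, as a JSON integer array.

Scan for sites:
  VbrIII (ACTC, off=4): starts [7, 11, 23, 40, 51, 65, 80, 91, 104, 110, 126, 136, 148, 152, 156, 162, 167, 172] → cuts [11, 15, 27, 44, 55, 69, 84, 95, 108, 114, 130, 140, 152, 156, 160, 166, 171, 176]
  PtaI (ACTCAAAG, off=6): starts [11, 40, 51, 65, 91, 110, 126, 136] → cuts [17, 46, 57, 71, 97, 116, 132, 142]
  CdoI (TTGAC, off=4): starts [2] → cuts [6]

All cut coordinates (distinct, sorted): [6, 11, 15, 17, 27, 44, 46, 55, 57, 69, 71, 84, 95, 97, 108, 114, 116, 130, 132, 140, 142, 152, 156, 160, 166, 171, 176]

Fragment lengths:
  [0,6): 6 bp
  [6,11): 5 bp
  [11,15): 4 bp
  [15,17): 2 bp
  [17,27): 10 bp
  [27,44): 17 bp
  [44,46): 2 bp
  [46,55): 9 bp
  [55,57): 2 bp
  [57,69): 12 bp
  [69,71): 2 bp
  [71,84): 13 bp
  [84,95): 11 bp
  [95,97): 2 bp
  [97,108): 11 bp
  [108,114): 6 bp
  [114,116): 2 bp
  [116,130): 14 bp
  [130,132): 2 bp
  [132,140): 8 bp
  [140,142): 2 bp
  [142,152): 10 bp
  [152,156): 4 bp
  [156,160): 4 bp
  [160,166): 6 bp
  [166,171): 5 bp
  [171,176): 5 bp
  [176,179): 3 bp

[2,2,2,2,2,2,2,2,3,4,4,4,5,5,5,6,6,6,8,9,10,10,11,11,12,13,14,17]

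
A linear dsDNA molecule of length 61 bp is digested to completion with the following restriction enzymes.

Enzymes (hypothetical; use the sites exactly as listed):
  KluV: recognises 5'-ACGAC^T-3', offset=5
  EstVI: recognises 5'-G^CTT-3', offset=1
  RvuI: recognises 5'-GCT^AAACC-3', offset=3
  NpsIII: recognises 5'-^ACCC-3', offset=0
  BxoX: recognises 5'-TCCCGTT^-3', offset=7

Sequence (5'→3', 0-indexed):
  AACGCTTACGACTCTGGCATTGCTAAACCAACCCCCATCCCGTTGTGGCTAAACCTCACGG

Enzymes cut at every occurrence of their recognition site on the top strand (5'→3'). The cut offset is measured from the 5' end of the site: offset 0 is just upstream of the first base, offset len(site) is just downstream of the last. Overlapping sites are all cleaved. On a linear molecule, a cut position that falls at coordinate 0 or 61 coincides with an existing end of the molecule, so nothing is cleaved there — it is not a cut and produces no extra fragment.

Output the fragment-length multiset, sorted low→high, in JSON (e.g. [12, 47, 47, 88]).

Site scan:
  KluV (ACGACT, off=5): starts [7] → cuts [12]
  EstVI (GCTT, off=1): starts [3] → cuts [4]
  RvuI (GCTAAACC, off=3): starts [21, 47] → cuts [24, 50]
  NpsIII (ACCC, off=0): starts [30] → cuts [30]
  BxoX (TCCCGTT, off=7): starts [37] → cuts [44]

All cut coordinates (distinct, sorted): [4, 12, 24, 30, 44, 50]

Fragment lengths:
  [0,4): 4 bp
  [4,12): 8 bp
  [12,24): 12 bp
  [24,30): 6 bp
  [30,44): 14 bp
  [44,50): 6 bp
  [50,61): 11 bp

[4,6,6,8,11,12,14]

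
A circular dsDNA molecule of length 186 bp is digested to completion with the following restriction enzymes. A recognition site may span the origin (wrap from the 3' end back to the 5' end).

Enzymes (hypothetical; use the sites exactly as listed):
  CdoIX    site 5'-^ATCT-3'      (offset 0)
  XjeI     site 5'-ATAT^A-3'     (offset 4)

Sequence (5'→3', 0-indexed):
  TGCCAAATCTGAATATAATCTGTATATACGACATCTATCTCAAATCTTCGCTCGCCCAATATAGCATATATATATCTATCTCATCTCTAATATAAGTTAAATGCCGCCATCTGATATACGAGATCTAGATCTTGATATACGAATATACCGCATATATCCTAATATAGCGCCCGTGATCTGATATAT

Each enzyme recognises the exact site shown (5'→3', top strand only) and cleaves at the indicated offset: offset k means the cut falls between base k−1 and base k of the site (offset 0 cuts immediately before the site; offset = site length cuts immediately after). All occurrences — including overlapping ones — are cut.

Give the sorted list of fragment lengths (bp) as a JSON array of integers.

Per-enzyme occurrences:
  CdoIX (ATCT, off=0): starts [6, 17, 32, 36, 43, 73, 77, 82, 108, 122, 128, 175] → cuts [6, 17, 32, 36, 43, 73, 77, 82, 108, 122, 128, 175]
  XjeI (ATATA, off=4): starts [12, 23, 58, 65, 67, 69, 89, 113, 134, 142, 151, 161, 180] → cuts [16, 27, 62, 69, 71, 73, 93, 117, 138, 146, 155, 165, 184]

All cut coordinates (distinct, sorted): [6, 16, 17, 27, 32, 36, 43, 62, 69, 71, 73, 77, 82, 93, 108, 117, 122, 128, 138, 146, 155, 165, 175, 184]

Fragment lengths:
  6→16: 10 bp
  16→17: 1 bp
  17→27: 10 bp
  27→32: 5 bp
  32→36: 4 bp
  36→43: 7 bp
  43→62: 19 bp
  62→69: 7 bp
  69→71: 2 bp
  71→73: 2 bp
  73→77: 4 bp
  77→82: 5 bp
  82→93: 11 bp
  93→108: 15 bp
  108→117: 9 bp
  117→122: 5 bp
  122→128: 6 bp
  128→138: 10 bp
  138→146: 8 bp
  146→155: 9 bp
  155→165: 10 bp
  165→175: 10 bp
  175→184: 9 bp
  184→6 (wrap): 186-184+6 = 8 bp

[1,2,2,4,4,5,5,5,6,7,7,8,8,9,9,9,10,10,10,10,10,11,15,19]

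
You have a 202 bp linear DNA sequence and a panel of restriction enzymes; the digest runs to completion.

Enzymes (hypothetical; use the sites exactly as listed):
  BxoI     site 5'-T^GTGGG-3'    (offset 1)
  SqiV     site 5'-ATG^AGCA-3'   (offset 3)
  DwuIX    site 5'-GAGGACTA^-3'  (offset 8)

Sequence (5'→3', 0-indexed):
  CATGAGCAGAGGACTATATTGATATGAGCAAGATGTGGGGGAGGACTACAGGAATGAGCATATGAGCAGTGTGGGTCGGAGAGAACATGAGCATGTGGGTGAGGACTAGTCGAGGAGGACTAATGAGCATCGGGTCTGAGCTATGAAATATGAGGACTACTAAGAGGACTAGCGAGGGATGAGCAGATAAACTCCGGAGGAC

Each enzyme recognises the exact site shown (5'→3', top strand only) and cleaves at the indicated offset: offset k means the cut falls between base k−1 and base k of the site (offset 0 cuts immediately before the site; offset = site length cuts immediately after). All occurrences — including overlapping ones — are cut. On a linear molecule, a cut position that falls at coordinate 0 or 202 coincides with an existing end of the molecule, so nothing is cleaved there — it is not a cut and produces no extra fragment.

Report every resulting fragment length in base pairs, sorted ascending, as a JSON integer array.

Site scan:
  BxoI (TGTGGG, off=1): starts [33, 69, 93] → cuts [34, 70, 94]
  SqiV (ATGAGCA, off=3): starts [1, 23, 53, 61, 86, 122, 178] → cuts [4, 26, 56, 64, 89, 125, 181]
  DwuIX (GAGGACTA, off=8): starts [8, 40, 100, 114, 151, 163] → cuts [16, 48, 108, 122, 159, 171]

All cut coordinates (distinct, sorted): [4, 16, 26, 34, 48, 56, 64, 70, 89, 94, 108, 122, 125, 159, 171, 181]

Fragment lengths:
  [0,4): 4 bp
  [4,16): 12 bp
  [16,26): 10 bp
  [26,34): 8 bp
  [34,48): 14 bp
  [48,56): 8 bp
  [56,64): 8 bp
  [64,70): 6 bp
  [70,89): 19 bp
  [89,94): 5 bp
  [94,108): 14 bp
  [108,122): 14 bp
  [122,125): 3 bp
  [125,159): 34 bp
  [159,171): 12 bp
  [171,181): 10 bp
  [181,202): 21 bp

[3,4,5,6,8,8,8,10,10,12,12,14,14,14,19,21,34]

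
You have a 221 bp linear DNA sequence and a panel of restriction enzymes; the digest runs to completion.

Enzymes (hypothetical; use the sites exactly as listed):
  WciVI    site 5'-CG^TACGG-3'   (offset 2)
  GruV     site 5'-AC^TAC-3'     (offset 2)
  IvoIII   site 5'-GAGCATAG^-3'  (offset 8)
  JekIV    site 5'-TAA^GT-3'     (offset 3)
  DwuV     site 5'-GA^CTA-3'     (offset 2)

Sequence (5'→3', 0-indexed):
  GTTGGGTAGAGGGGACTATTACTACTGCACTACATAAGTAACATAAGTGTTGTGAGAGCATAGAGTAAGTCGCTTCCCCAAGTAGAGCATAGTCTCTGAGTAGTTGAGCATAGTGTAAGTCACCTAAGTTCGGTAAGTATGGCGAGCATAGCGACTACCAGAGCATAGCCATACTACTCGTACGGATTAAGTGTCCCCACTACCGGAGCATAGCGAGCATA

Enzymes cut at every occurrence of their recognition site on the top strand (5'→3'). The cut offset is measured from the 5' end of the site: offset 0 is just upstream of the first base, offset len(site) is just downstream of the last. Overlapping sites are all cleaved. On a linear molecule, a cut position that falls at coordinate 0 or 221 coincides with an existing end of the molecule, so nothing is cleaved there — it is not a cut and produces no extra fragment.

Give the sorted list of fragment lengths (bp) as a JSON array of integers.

[1,3,5,5,6,6,7,7,8,8,9,9,9,10,10,13,13,15,15,17,21,24]

Site scan:
  WciVI (CGTACGG, off=2): starts [178] → cuts [180]
  GruV (ACTAC, off=2): starts [20, 28, 153, 172, 198] → cuts [22, 30, 155, 174, 200]
  IvoIII (GAGCATAG, off=8): starts [55, 84, 105, 143, 160, 205] → cuts [63, 92, 113, 151, 168, 213]
  JekIV (TAAGT, off=3): starts [34, 43, 65, 115, 124, 133, 187] → cuts [37, 46, 68, 118, 127, 136, 190]
  DwuV (GACTA, off=2): starts [13, 152] → cuts [15, 154]

Pooled cuts: [15, 22, 30, 37, 46, 63, 68, 92, 113, 118, 127, 136, 151, 154, 155, 168, 174, 180, 190, 200, 213]

Fragments:
  [0,15): 15 bp
  [15,22): 7 bp
  [22,30): 8 bp
  [30,37): 7 bp
  [37,46): 9 bp
  [46,63): 17 bp
  [63,68): 5 bp
  [68,92): 24 bp
  [92,113): 21 bp
  [113,118): 5 bp
  [118,127): 9 bp
  [127,136): 9 bp
  [136,151): 15 bp
  [151,154): 3 bp
  [154,155): 1 bp
  [155,168): 13 bp
  [168,174): 6 bp
  [174,180): 6 bp
  [180,190): 10 bp
  [190,200): 10 bp
  [200,213): 13 bp
  [213,221): 8 bp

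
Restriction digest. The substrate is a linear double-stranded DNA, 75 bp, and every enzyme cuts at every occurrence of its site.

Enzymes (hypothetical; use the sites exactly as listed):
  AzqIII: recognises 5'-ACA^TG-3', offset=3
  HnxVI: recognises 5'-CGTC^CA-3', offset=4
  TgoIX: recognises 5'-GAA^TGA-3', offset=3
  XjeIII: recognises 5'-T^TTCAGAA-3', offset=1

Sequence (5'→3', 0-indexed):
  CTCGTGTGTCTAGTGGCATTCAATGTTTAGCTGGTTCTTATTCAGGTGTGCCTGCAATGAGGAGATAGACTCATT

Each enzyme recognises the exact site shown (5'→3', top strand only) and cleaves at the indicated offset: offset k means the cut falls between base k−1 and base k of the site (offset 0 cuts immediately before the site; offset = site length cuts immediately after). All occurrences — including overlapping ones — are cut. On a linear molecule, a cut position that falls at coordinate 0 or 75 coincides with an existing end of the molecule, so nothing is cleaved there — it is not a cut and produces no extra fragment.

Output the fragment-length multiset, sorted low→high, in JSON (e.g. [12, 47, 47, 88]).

Site scan:
  AzqIII (ACATG, off=3): no sites
  HnxVI (CGTCCA, off=4): no sites
  TgoIX (GAATGA, off=3): no sites
  XjeIII (TTTCAGAA, off=1): no sites

Pooled cuts: ∅

Fragments:
  no cuts → one linear fragment of 75 bp

[75]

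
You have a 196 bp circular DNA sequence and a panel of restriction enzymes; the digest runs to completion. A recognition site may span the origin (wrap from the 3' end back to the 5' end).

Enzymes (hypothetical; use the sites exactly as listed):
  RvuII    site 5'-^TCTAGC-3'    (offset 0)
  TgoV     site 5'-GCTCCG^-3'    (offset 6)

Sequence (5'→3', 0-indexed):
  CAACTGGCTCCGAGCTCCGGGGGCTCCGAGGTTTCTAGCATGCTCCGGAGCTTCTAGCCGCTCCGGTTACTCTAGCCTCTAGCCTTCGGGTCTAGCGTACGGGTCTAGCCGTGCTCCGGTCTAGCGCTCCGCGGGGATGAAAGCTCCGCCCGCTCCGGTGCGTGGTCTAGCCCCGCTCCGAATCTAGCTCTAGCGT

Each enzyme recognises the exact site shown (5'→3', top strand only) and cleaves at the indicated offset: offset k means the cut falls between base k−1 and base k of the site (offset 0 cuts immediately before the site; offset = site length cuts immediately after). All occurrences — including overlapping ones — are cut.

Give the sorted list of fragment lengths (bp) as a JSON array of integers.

[1,2,5,5,5,6,7,7,8,9,9,12,13,13,13,14,15,15,17,20]

Site scan:
  RvuII (TCTAGC, off=0): starts [33, 52, 70, 77, 90, 103, 119, 165, 182, 188] → cuts [33, 52, 70, 77, 90, 103, 119, 165, 182, 188]
  TgoV (GCTCCG, off=6): starts [6, 13, 22, 41, 59, 112, 125, 142, 151, 174] → cuts [12, 19, 28, 47, 65, 118, 131, 148, 157, 180]

Pooled cuts: [12, 19, 28, 33, 47, 52, 65, 70, 77, 90, 103, 118, 119, 131, 148, 157, 165, 180, 182, 188]

Fragments:
  12→19: 7 bp
  19→28: 9 bp
  28→33: 5 bp
  33→47: 14 bp
  47→52: 5 bp
  52→65: 13 bp
  65→70: 5 bp
  70→77: 7 bp
  77→90: 13 bp
  90→103: 13 bp
  103→118: 15 bp
  118→119: 1 bp
  119→131: 12 bp
  131→148: 17 bp
  148→157: 9 bp
  157→165: 8 bp
  165→180: 15 bp
  180→182: 2 bp
  182→188: 6 bp
  188→12 (wrap): 196-188+12 = 20 bp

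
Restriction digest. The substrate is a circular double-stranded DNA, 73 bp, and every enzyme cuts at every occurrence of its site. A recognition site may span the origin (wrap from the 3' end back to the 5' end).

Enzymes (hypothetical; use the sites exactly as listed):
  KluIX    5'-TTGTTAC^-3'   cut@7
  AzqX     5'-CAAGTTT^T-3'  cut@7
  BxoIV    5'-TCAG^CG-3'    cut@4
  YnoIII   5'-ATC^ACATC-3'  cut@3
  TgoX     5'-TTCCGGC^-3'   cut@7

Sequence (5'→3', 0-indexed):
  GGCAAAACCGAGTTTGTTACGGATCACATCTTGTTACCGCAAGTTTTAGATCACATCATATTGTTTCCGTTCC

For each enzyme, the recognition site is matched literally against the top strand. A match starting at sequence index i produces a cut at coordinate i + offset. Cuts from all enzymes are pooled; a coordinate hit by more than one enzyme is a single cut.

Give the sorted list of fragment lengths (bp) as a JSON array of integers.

Per-enzyme occurrences:
  KluIX (TTGTTAC, off=7): starts [13, 30] → cuts [20, 37]
  AzqX (CAAGTTTT, off=7): starts [39] → cuts [46]
  BxoIV (TCAGCG, off=4): no sites
  YnoIII (ATCACATC, off=3): starts [22, 49] → cuts [25, 52]
  TgoX (TTCCGGC, off=7): starts [69] → cuts [3]

All cut coordinates (distinct, sorted): [3, 20, 25, 37, 46, 52]

Fragment lengths:
  3→20: 17 bp
  20→25: 5 bp
  25→37: 12 bp
  37→46: 9 bp
  46→52: 6 bp
  52→3 (wrap): 73-52+3 = 24 bp

[5,6,9,12,17,24]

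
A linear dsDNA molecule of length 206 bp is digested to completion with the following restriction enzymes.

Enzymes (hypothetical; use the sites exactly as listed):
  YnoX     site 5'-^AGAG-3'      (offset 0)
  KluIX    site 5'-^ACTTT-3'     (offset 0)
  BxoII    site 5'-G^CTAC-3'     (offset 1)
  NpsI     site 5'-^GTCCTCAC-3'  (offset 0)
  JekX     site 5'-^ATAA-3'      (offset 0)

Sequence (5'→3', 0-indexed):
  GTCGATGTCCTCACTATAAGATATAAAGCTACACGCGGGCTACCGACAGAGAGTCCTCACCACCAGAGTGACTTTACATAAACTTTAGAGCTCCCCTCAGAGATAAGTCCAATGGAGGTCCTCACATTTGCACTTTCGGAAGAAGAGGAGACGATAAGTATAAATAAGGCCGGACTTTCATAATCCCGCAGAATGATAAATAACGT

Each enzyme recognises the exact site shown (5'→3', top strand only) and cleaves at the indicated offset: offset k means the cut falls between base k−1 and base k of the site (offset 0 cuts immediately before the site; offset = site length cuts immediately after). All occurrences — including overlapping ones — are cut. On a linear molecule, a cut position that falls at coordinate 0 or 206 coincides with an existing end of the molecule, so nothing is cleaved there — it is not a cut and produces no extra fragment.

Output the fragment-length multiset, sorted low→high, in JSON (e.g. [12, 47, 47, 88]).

[2,3,4,4,4,4,5,6,6,6,6,6,7,7,7,8,9,10,10,11,12,12,12,14,15,16]

Per-enzyme occurrences:
  YnoX (AGAG, off=0): starts [47, 49, 64, 86, 98, 143] → cuts [47, 49, 64, 86, 98, 143]
  KluIX (ACTTT, off=0): starts [70, 81, 131, 173] → cuts [70, 81, 131, 173]
  BxoII (GCTAC, off=1): starts [27, 38] → cuts [28, 39]
  NpsI (GTCCTCAC, off=0): starts [6, 52, 117] → cuts [6, 52, 117]
  JekX (ATAA, off=0): starts [15, 22, 77, 102, 153, 159, 163, 179, 195, 199] → cuts [15, 22, 77, 102, 153, 159, 163, 179, 195, 199]

Pooled cuts: [6, 15, 22, 28, 39, 47, 49, 52, 64, 70, 77, 81, 86, 98, 102, 117, 131, 143, 153, 159, 163, 173, 179, 195, 199]

Fragment lengths:
  [0,6): 6 bp
  [6,15): 9 bp
  [15,22): 7 bp
  [22,28): 6 bp
  [28,39): 11 bp
  [39,47): 8 bp
  [47,49): 2 bp
  [49,52): 3 bp
  [52,64): 12 bp
  [64,70): 6 bp
  [70,77): 7 bp
  [77,81): 4 bp
  [81,86): 5 bp
  [86,98): 12 bp
  [98,102): 4 bp
  [102,117): 15 bp
  [117,131): 14 bp
  [131,143): 12 bp
  [143,153): 10 bp
  [153,159): 6 bp
  [159,163): 4 bp
  [163,173): 10 bp
  [173,179): 6 bp
  [179,195): 16 bp
  [195,199): 4 bp
  [199,206): 7 bp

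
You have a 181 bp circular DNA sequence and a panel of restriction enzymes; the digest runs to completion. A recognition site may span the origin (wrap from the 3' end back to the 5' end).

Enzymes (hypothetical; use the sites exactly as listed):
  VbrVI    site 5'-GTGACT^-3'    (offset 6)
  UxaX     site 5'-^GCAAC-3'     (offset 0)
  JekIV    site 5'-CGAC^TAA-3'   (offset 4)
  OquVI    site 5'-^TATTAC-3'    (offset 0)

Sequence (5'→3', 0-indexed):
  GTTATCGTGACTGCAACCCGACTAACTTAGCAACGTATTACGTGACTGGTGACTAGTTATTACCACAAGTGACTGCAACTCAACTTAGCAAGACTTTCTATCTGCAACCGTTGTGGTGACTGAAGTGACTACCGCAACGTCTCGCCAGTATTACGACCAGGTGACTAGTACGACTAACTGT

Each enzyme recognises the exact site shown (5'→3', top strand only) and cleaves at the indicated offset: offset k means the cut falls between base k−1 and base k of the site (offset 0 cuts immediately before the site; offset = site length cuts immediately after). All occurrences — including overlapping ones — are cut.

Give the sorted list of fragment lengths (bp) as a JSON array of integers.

Site scan:
  VbrVI (GTGACT, off=6): starts [6, 41, 48, 68, 115, 124, 160] → cuts [12, 47, 54, 74, 121, 130, 166]
  UxaX (GCAAC, off=0): starts [12, 29, 74, 103, 133] → cuts [12, 29, 74, 103, 133]
  JekIV (CGACTAA, off=4): starts [18, 170] → cuts [22, 174]
  OquVI (TATTAC, off=0): starts [35, 57, 148] → cuts [35, 57, 148]

All cut coordinates (distinct, sorted): [12, 22, 29, 35, 47, 54, 57, 74, 103, 121, 130, 133, 148, 166, 174]

Fragment lengths:
  12→22: 10 bp
  22→29: 7 bp
  29→35: 6 bp
  35→47: 12 bp
  47→54: 7 bp
  54→57: 3 bp
  57→74: 17 bp
  74→103: 29 bp
  103→121: 18 bp
  121→130: 9 bp
  130→133: 3 bp
  133→148: 15 bp
  148→166: 18 bp
  166→174: 8 bp
  174→12 (wrap): 181-174+12 = 19 bp

[3,3,6,7,7,8,9,10,12,15,17,18,18,19,29]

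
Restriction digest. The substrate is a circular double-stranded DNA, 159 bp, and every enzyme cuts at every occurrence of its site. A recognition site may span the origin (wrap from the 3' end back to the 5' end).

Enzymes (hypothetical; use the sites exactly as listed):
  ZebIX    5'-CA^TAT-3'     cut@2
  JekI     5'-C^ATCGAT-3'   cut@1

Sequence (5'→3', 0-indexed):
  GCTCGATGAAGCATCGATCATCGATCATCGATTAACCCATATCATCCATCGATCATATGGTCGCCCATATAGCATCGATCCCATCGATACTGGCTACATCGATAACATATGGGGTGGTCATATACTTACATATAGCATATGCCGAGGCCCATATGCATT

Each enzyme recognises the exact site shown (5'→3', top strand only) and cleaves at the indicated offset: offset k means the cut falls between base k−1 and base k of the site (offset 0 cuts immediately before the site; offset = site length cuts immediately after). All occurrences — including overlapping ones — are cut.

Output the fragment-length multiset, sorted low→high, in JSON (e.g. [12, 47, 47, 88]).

Scan for sites:
  ZebIX CATAT/2: at [37, 53, 65, 105, 118, 128, 135, 149] ⇒ [39, 55, 67, 107, 120, 130, 137, 151]
  JekI CATCGAT/1: at [11, 18, 25, 46, 72, 81, 96] ⇒ [12, 19, 26, 47, 73, 82, 97]

Pooled cuts: [12, 19, 26, 39, 47, 55, 67, 73, 82, 97, 107, 120, 130, 137, 151]

Fragment lengths:
  12→19: 7 bp
  19→26: 7 bp
  26→39: 13 bp
  39→47: 8 bp
  47→55: 8 bp
  55→67: 12 bp
  67→73: 6 bp
  73→82: 9 bp
  82→97: 15 bp
  97→107: 10 bp
  107→120: 13 bp
  120→130: 10 bp
  130→137: 7 bp
  137→151: 14 bp
  151→12 (wrap): 159-151+12 = 20 bp

[6,7,7,7,8,8,9,10,10,12,13,13,14,15,20]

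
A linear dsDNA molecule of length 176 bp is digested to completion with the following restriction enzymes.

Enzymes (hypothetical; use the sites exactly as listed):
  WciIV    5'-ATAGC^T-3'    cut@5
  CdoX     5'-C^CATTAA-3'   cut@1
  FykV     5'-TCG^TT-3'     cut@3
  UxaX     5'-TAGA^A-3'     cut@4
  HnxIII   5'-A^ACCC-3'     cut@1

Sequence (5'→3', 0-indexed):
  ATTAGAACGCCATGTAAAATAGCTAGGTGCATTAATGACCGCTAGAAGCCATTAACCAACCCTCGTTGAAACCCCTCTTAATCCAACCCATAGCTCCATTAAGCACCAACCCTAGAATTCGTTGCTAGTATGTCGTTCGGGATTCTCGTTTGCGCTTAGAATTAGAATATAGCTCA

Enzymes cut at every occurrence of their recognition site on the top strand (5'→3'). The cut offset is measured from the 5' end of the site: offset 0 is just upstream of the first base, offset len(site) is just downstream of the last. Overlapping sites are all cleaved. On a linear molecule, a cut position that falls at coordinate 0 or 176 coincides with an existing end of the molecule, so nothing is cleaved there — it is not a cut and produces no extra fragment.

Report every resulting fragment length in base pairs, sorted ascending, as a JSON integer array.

Scan for sites:
  WciIV (ATAGCT, off=5): starts [18, 89, 168] → cuts [23, 94, 173]
  CdoX (CCATTAA, off=1): starts [48, 95] → cuts [49, 96]
  FykV (TCGTT, off=3): starts [62, 118, 132, 145] → cuts [65, 121, 135, 148]
  UxaX (TAGAA, off=4): starts [2, 42, 112, 156, 162] → cuts [6, 46, 116, 160, 166]
  HnxIII (AACCC, off=1): starts [57, 69, 84, 107] → cuts [58, 70, 85, 108]

Pooled cuts: [6, 23, 46, 49, 58, 65, 70, 85, 94, 96, 108, 116, 121, 135, 148, 160, 166, 173]

Fragments:
  [0,6): 6 bp
  [6,23): 17 bp
  [23,46): 23 bp
  [46,49): 3 bp
  [49,58): 9 bp
  [58,65): 7 bp
  [65,70): 5 bp
  [70,85): 15 bp
  [85,94): 9 bp
  [94,96): 2 bp
  [96,108): 12 bp
  [108,116): 8 bp
  [116,121): 5 bp
  [121,135): 14 bp
  [135,148): 13 bp
  [148,160): 12 bp
  [160,166): 6 bp
  [166,173): 7 bp
  [173,176): 3 bp

[2,3,3,5,5,6,6,7,7,8,9,9,12,12,13,14,15,17,23]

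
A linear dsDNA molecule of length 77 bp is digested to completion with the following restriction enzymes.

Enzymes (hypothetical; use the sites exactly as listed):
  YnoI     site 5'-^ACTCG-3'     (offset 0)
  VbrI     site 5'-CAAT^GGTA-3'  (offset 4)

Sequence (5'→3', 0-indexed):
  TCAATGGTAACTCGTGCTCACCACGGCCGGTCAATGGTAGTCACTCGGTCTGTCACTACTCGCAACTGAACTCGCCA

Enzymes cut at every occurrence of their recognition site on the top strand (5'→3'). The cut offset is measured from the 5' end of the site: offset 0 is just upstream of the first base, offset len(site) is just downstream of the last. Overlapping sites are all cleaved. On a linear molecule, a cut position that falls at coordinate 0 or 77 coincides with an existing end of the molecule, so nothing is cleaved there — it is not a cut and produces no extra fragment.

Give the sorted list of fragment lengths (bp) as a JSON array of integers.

[4,5,7,8,12,15,26]

Scan for sites:
  YnoI ACTCG/0: at [9, 42, 57, 69] ⇒ [9, 42, 57, 69]
  VbrI CAATGGTA/4: at [1, 31] ⇒ [5, 35]

All cut coordinates (distinct, sorted): [5, 9, 35, 42, 57, 69]

Fragment lengths:
  [0,5): 5 bp
  [5,9): 4 bp
  [9,35): 26 bp
  [35,42): 7 bp
  [42,57): 15 bp
  [57,69): 12 bp
  [69,77): 8 bp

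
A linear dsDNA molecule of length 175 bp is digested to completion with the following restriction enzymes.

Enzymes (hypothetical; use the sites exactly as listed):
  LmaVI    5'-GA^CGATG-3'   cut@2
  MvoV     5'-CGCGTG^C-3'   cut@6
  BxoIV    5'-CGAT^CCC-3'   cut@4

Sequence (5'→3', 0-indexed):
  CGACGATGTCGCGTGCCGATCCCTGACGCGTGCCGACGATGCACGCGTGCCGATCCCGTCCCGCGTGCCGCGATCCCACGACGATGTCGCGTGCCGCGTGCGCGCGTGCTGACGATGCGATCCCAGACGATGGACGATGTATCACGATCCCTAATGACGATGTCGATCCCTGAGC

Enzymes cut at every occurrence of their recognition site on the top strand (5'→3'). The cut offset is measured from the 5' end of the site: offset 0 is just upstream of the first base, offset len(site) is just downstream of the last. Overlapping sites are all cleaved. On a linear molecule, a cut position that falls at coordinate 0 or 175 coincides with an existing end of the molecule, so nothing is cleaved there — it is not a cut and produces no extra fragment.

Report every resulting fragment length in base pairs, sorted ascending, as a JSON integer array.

Site scan:
  LmaVI (GACGATG, off=2): starts [1, 34, 79, 110, 125, 132, 155] → cuts [3, 36, 81, 112, 127, 134, 157]
  MvoV (CGCGTGC, off=6): starts [9, 26, 43, 61, 87, 94, 102] → cuts [15, 32, 49, 67, 93, 100, 108]
  BxoIV (CGATCCC, off=4): starts [16, 50, 70, 117, 144, 163] → cuts [20, 54, 74, 121, 148, 167]

All cut coordinates (distinct, sorted): [3, 15, 20, 32, 36, 49, 54, 67, 74, 81, 93, 100, 108, 112, 121, 127, 134, 148, 157, 167]

Fragments:
  [0,3): 3 bp
  [3,15): 12 bp
  [15,20): 5 bp
  [20,32): 12 bp
  [32,36): 4 bp
  [36,49): 13 bp
  [49,54): 5 bp
  [54,67): 13 bp
  [67,74): 7 bp
  [74,81): 7 bp
  [81,93): 12 bp
  [93,100): 7 bp
  [100,108): 8 bp
  [108,112): 4 bp
  [112,121): 9 bp
  [121,127): 6 bp
  [127,134): 7 bp
  [134,148): 14 bp
  [148,157): 9 bp
  [157,167): 10 bp
  [167,175): 8 bp

[3,4,4,5,5,6,7,7,7,7,8,8,9,9,10,12,12,12,13,13,14]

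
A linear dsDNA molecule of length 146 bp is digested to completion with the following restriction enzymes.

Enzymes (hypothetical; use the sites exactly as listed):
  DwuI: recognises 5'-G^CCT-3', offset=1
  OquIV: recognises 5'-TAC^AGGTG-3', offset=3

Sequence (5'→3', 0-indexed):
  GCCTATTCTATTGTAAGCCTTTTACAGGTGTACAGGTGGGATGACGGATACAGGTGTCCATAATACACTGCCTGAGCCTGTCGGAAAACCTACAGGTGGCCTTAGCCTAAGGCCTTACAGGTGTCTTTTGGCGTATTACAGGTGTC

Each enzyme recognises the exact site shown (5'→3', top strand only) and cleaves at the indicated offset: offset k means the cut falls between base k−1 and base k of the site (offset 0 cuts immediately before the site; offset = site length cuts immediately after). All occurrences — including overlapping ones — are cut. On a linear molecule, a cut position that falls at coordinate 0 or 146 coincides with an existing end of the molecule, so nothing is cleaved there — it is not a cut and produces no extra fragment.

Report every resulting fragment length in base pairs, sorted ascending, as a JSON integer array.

Per-enzyme occurrences:
  DwuI GCCT/1: at [0, 16, 69, 75, 98, 104, 111] ⇒ [1, 17, 70, 76, 99, 105, 112]
  OquIV TACAGGTG/3: at [22, 30, 48, 90, 115, 136] ⇒ [25, 33, 51, 93, 118, 139]

All cut coordinates (distinct, sorted): [1, 17, 25, 33, 51, 70, 76, 93, 99, 105, 112, 118, 139]

Fragment lengths:
  [0,1): 1 bp
  [1,17): 16 bp
  [17,25): 8 bp
  [25,33): 8 bp
  [33,51): 18 bp
  [51,70): 19 bp
  [70,76): 6 bp
  [76,93): 17 bp
  [93,99): 6 bp
  [99,105): 6 bp
  [105,112): 7 bp
  [112,118): 6 bp
  [118,139): 21 bp
  [139,146): 7 bp

[1,6,6,6,6,7,7,8,8,16,17,18,19,21]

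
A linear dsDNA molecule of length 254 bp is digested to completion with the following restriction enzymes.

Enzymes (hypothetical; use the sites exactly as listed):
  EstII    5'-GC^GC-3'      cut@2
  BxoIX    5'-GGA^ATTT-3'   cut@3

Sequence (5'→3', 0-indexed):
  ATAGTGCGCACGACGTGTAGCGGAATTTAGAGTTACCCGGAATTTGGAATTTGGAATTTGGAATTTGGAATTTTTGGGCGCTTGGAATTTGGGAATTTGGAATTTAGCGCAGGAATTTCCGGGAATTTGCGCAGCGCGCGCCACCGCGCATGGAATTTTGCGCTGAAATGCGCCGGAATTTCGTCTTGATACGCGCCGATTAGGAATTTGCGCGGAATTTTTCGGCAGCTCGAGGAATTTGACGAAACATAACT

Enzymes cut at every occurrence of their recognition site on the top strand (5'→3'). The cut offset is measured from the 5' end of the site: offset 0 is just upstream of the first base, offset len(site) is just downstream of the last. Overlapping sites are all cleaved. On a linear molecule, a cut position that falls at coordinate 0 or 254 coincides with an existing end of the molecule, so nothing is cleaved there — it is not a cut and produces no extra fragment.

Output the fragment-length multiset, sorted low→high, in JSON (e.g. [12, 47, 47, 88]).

[2,2,5,5,6,6,6,6,7,7,7,7,7,7,7,7,7,7,8,8,10,10,10,11,17,17,17,18,20]

Per-enzyme occurrences:
  EstII (GCGC, off=2): starts [5, 77, 106, 128, 133, 135, 137, 145, 159, 169, 192, 209] → cuts [7, 79, 108, 130, 135, 137, 139, 147, 161, 171, 194, 211]
  BxoIX (GGAATTT, off=3): starts [21, 38, 45, 52, 59, 66, 83, 91, 98, 111, 121, 151, 174, 202, 213, 233] → cuts [24, 41, 48, 55, 62, 69, 86, 94, 101, 114, 124, 154, 177, 205, 216, 236]

Pooled cuts: [7, 24, 41, 48, 55, 62, 69, 79, 86, 94, 101, 108, 114, 124, 130, 135, 137, 139, 147, 154, 161, 171, 177, 194, 205, 211, 216, 236]

Fragment lengths:
  [0,7): 7 bp
  [7,24): 17 bp
  [24,41): 17 bp
  [41,48): 7 bp
  [48,55): 7 bp
  [55,62): 7 bp
  [62,69): 7 bp
  [69,79): 10 bp
  [79,86): 7 bp
  [86,94): 8 bp
  [94,101): 7 bp
  [101,108): 7 bp
  [108,114): 6 bp
  [114,124): 10 bp
  [124,130): 6 bp
  [130,135): 5 bp
  [135,137): 2 bp
  [137,139): 2 bp
  [139,147): 8 bp
  [147,154): 7 bp
  [154,161): 7 bp
  [161,171): 10 bp
  [171,177): 6 bp
  [177,194): 17 bp
  [194,205): 11 bp
  [205,211): 6 bp
  [211,216): 5 bp
  [216,236): 20 bp
  [236,254): 18 bp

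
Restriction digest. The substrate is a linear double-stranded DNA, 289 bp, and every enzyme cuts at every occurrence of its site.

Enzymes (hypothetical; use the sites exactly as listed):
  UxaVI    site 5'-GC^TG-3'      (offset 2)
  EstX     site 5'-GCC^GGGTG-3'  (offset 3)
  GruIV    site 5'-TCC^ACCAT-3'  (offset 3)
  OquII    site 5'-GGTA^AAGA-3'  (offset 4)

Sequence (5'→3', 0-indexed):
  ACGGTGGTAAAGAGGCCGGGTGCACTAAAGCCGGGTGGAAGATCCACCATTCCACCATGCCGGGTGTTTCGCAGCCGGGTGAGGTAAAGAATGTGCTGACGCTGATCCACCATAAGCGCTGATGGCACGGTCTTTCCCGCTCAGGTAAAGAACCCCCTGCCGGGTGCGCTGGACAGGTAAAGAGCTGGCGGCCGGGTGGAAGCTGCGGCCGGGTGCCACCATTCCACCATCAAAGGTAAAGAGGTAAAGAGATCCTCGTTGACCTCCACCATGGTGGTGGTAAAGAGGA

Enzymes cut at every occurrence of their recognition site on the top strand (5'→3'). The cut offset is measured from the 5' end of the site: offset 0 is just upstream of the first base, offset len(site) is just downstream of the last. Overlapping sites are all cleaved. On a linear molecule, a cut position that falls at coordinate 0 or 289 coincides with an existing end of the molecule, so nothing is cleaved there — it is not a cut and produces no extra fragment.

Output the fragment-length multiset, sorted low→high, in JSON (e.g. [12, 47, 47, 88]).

[6,6,6,7,7,8,8,8,8,8,8,9,10,10,10,10,11,13,13,14,15,15,15,15,21,28]

Per-enzyme occurrences:
  UxaVI GCTG/2: at [94, 100, 117, 167, 183, 201] ⇒ [96, 102, 119, 169, 185, 203]
  EstX GCCGGGTG/3: at [14, 29, 58, 73, 158, 190, 207] ⇒ [17, 32, 61, 76, 161, 193, 210]
  GruIV TCCACCAT/3: at [42, 50, 105, 222, 264] ⇒ [45, 53, 108, 225, 267]
  OquII GGTAAAGA/4: at [5, 82, 143, 175, 234, 242, 278] ⇒ [9, 86, 147, 179, 238, 246, 282]

Pooled cuts: [9, 17, 32, 45, 53, 61, 76, 86, 96, 102, 108, 119, 147, 161, 169, 179, 185, 193, 203, 210, 225, 238, 246, 267, 282]

Fragments:
  [0,9): 9 bp
  [9,17): 8 bp
  [17,32): 15 bp
  [32,45): 13 bp
  [45,53): 8 bp
  [53,61): 8 bp
  [61,76): 15 bp
  [76,86): 10 bp
  [86,96): 10 bp
  [96,102): 6 bp
  [102,108): 6 bp
  [108,119): 11 bp
  [119,147): 28 bp
  [147,161): 14 bp
  [161,169): 8 bp
  [169,179): 10 bp
  [179,185): 6 bp
  [185,193): 8 bp
  [193,203): 10 bp
  [203,210): 7 bp
  [210,225): 15 bp
  [225,238): 13 bp
  [238,246): 8 bp
  [246,267): 21 bp
  [267,282): 15 bp
  [282,289): 7 bp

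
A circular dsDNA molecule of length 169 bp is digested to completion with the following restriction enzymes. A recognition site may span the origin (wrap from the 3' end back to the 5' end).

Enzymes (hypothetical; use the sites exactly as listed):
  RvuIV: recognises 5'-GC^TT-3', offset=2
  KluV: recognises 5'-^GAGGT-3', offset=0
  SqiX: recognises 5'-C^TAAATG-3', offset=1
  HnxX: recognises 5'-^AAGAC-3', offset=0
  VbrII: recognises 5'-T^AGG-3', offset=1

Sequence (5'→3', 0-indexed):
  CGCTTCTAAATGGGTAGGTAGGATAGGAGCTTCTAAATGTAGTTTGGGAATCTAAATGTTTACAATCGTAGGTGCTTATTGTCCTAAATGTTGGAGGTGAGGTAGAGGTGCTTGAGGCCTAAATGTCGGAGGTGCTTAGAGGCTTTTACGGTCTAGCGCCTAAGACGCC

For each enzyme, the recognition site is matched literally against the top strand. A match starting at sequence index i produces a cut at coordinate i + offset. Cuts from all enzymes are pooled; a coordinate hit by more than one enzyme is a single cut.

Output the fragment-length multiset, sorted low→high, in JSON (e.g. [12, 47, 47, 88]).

Site scan:
  RvuIV (GCTT, off=2): starts [1, 28, 73, 109, 133, 141] → cuts [3, 30, 75, 111, 135, 143]
  KluV (GAGGT, off=0): starts [93, 98, 104, 128] → cuts [93, 98, 104, 128]
  SqiX (CTAAATG, off=1): starts [5, 32, 51, 83, 118] → cuts [6, 33, 52, 84, 119]
  HnxX (AAGAC, off=0): starts [161] → cuts [161]
  VbrII (TAGG, off=1): starts [14, 18, 23, 68] → cuts [15, 19, 24, 69]

All cut coordinates (distinct, sorted): [3, 6, 15, 19, 24, 30, 33, 52, 69, 75, 84, 93, 98, 104, 111, 119, 128, 135, 143, 161]

Fragment lengths:
  3→6: 3 bp
  6→15: 9 bp
  15→19: 4 bp
  19→24: 5 bp
  24→30: 6 bp
  30→33: 3 bp
  33→52: 19 bp
  52→69: 17 bp
  69→75: 6 bp
  75→84: 9 bp
  84→93: 9 bp
  93→98: 5 bp
  98→104: 6 bp
  104→111: 7 bp
  111→119: 8 bp
  119→128: 9 bp
  128→135: 7 bp
  135→143: 8 bp
  143→161: 18 bp
  161→3 (wrap): 169-161+3 = 11 bp

[3,3,4,5,5,6,6,6,7,7,8,8,9,9,9,9,11,17,18,19]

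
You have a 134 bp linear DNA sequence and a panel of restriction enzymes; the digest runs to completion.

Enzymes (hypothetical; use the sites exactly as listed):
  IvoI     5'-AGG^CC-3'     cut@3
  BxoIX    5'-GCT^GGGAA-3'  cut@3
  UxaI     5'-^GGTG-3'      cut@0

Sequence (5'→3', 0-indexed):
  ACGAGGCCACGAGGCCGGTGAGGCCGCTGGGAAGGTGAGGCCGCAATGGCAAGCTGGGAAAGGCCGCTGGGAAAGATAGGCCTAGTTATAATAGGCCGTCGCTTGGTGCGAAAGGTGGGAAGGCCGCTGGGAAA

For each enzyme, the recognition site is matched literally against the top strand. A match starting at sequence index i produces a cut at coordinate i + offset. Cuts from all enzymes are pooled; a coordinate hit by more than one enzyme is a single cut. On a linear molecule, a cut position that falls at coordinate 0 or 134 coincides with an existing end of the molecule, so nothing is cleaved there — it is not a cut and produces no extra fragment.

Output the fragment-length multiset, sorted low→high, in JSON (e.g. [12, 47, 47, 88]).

Site scan:
  IvoI AGGCC/3: at [3, 11, 20, 37, 60, 77, 92, 120] ⇒ [6, 14, 23, 40, 63, 80, 95, 123]
  BxoIX GCTGGGAA/3: at [25, 52, 65, 125] ⇒ [28, 55, 68, 128]
  UxaI GGTG/0: at [16, 33, 104, 113] ⇒ [16, 33, 104, 113]

Pooled cuts: [6, 14, 16, 23, 28, 33, 40, 55, 63, 68, 80, 95, 104, 113, 123, 128]

Fragments:
  [0,6): 6 bp
  [6,14): 8 bp
  [14,16): 2 bp
  [16,23): 7 bp
  [23,28): 5 bp
  [28,33): 5 bp
  [33,40): 7 bp
  [40,55): 15 bp
  [55,63): 8 bp
  [63,68): 5 bp
  [68,80): 12 bp
  [80,95): 15 bp
  [95,104): 9 bp
  [104,113): 9 bp
  [113,123): 10 bp
  [123,128): 5 bp
  [128,134): 6 bp

[2,5,5,5,5,6,6,7,7,8,8,9,9,10,12,15,15]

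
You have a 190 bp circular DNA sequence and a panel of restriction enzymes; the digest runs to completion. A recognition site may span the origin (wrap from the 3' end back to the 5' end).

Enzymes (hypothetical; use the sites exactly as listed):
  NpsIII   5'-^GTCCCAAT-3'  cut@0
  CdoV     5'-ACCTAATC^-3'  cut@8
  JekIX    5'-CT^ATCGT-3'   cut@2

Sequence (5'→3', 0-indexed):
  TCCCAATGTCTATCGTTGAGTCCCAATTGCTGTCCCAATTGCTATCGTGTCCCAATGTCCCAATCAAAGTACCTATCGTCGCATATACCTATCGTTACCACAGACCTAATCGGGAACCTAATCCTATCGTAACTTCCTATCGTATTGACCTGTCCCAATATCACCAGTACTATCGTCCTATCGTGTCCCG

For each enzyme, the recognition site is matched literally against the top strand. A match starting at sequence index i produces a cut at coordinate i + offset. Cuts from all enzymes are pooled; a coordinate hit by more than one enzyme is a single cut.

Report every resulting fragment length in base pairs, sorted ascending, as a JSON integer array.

Scan for sites:
  NpsIII (GTCCCAAT, off=0): starts [19, 31, 48, 56, 151, 189] → cuts [19, 31, 48, 56, 151, 189]
  CdoV (ACCTAATC, off=8): starts [103, 115] → cuts [111, 123]
  JekIX (CTATCGT, off=2): starts [9, 41, 72, 88, 123, 136, 169, 177] → cuts [11, 43, 74, 90, 125, 138, 171, 179]

All cut coordinates (distinct, sorted): [11, 19, 31, 43, 48, 56, 74, 90, 111, 123, 125, 138, 151, 171, 179, 189]

Fragment lengths:
  11→19: 8 bp
  19→31: 12 bp
  31→43: 12 bp
  43→48: 5 bp
  48→56: 8 bp
  56→74: 18 bp
  74→90: 16 bp
  90→111: 21 bp
  111→123: 12 bp
  123→125: 2 bp
  125→138: 13 bp
  138→151: 13 bp
  151→171: 20 bp
  171→179: 8 bp
  179→189: 10 bp
  189→11 (wrap): 190-189+11 = 12 bp

[2,5,8,8,8,10,12,12,12,12,13,13,16,18,20,21]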